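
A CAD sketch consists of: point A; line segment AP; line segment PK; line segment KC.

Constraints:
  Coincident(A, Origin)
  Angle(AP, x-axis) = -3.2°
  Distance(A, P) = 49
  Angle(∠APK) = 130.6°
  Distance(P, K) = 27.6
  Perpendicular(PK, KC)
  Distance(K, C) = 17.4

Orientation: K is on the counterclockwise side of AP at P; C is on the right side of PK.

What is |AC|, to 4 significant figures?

80.75

A is at the origin; AP runs at -3.2° with length 49.0, so P = 49.0·(cos -3.2°, sin -3.2°) = (48.92, -2.735). ∠APK = 130.6°, so PK runs at -3.2° + (180° − 130.6°) = 46.20° from the x-axis; with |PK| = 27.6, K = P + 27.6·(cos 46.20°, sin 46.20°) = (68.03, 17.19). PK ⟂ KC; with |KC| = 17.4 on the right of PK, C = K + 17.4·(0.7218, -0.6921) = (80.59, 5.142). Then |AC| = |C − A| = 80.75.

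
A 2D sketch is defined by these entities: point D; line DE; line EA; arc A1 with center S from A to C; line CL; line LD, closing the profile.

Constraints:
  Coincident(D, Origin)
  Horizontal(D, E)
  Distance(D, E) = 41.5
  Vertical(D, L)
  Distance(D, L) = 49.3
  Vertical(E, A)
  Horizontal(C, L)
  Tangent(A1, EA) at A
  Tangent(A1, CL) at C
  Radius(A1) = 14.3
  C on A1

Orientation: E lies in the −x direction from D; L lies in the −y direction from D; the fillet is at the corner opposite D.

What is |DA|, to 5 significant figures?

54.289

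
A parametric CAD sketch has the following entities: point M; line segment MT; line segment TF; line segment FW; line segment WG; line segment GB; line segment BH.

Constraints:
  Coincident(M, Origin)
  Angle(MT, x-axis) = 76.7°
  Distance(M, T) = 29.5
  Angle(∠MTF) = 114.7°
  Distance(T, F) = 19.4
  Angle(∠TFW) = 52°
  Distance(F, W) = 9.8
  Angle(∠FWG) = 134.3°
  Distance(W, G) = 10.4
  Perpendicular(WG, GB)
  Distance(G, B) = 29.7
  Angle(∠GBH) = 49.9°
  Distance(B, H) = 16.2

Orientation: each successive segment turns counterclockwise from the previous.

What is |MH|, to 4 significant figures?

46.17

WG is perpendicular to GB, so GB runs at 45.70°; with |GB| = 29.7, B = (19.69, 44.85). ∠GBH = 49.9° gives BH at 175.8° from the x-axis; with |BH| = 16.2, H = (3.529, 46.03). Then |MH| = |H − M| = 46.17.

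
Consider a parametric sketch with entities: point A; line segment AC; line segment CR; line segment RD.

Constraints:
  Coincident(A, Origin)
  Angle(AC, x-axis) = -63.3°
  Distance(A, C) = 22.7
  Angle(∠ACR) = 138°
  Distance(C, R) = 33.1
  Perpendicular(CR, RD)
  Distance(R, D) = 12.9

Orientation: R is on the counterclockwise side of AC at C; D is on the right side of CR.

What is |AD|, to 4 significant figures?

57.32

∠ACR = 138.0°, so CR runs at -63.3° + (180° − 138.0°) = -21.30° from the x-axis; with |CR| = 33.1, R = C + 33.1·(cos -21.30°, sin -21.30°) = (41.04, -32.30). CR is perpendicular to RD; with |RD| = 12.9 on the right of CR, D = R + 12.9·(-0.3633, -0.9317) = (36.35, -44.32). Then |AD| = |D − A| = 57.32.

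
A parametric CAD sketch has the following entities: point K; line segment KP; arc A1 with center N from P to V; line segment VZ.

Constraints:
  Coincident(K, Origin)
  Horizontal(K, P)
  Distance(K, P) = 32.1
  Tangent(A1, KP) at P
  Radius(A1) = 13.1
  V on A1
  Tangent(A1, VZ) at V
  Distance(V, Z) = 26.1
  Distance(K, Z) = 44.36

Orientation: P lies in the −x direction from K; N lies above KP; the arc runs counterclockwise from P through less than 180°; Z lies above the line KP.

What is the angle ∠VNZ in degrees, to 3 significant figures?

63.3°

Checks: |NV| = 13.10 ✓; ∠(NV, VZ) = 90.00° ✓; |VZ| = 26.10 ✓; |KZ| = 44.36 ✓.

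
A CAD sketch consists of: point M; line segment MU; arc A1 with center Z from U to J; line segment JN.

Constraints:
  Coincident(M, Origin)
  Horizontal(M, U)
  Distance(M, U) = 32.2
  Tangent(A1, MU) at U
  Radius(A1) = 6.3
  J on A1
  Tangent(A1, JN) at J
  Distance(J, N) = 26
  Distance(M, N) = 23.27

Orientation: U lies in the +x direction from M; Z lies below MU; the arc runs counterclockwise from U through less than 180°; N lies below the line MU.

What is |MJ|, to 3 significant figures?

27.7

M is at the origin; MU is horizontal with |MU| = 32.2 and U on the +x side, so U = (32.2, 0.00). A1 meets MU tangentially, so ZU is at right angles to MU, so Z = U + (0, -6.3) = (32.2, -6.30). Since ZJ ⟂ JN (tangency), |ZN| = √(6.3² + 26.0²) = 26.8 regardless of where J sits on A1. So N lies on both circle(M, 23.27) and circle(Z, 26.8); the below-MU intersection is N = (9.89, -21.1). J is the foot of the tangent from N: J = (27.6, -2.01).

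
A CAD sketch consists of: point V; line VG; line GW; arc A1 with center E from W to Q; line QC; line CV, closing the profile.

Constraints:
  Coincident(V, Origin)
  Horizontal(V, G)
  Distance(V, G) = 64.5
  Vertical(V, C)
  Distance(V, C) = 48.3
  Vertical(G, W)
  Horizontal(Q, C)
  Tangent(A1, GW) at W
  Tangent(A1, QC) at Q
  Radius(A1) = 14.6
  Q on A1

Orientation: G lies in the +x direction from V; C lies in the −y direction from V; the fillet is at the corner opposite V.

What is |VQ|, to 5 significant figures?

69.447

V is at the origin; VG is horizontal with |VG| = 64.5 and G on the +x side, so G = (64.500, 0.0000). V and C share the same x with |VC| = 48.3 and C on the −y side, so C = (0.0000, -48.300). The virtual corner opposite V is at (64.500, -48.300). Since A1 is tangent to GW there, EW ⟂ GW and A1 meets QC tangentially, so EQ is at right angles to QC, with radius 14.6, so the center E sits 14.6 in from both sides at E = (49.900, -33.700). That places the tangent points at W = (64.500, -33.700) on GW and Q = (49.900, -48.300) on QC. Then |VQ| = |Q − V| = 69.447.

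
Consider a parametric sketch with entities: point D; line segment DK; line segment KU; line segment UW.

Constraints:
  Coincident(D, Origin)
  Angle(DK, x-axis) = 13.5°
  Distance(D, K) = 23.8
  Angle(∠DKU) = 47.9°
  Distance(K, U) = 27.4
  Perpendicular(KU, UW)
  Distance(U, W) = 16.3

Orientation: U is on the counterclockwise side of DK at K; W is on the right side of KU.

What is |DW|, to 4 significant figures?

35.84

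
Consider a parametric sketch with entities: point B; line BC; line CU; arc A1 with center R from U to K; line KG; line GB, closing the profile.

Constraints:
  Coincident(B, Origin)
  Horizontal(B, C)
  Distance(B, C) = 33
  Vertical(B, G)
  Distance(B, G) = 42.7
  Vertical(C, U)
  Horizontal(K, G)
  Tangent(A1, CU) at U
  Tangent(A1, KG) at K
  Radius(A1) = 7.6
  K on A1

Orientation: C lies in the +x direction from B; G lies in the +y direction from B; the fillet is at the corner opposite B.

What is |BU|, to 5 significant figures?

48.177

B is at the origin; BC is horizontal with |BC| = 33.0 and C on the +x side, so C = (33.000, 0.0000). B and G share the same x with |BG| = 42.7 and G on the +y side, so G = (0.0000, 42.700). The virtual corner opposite B is at (33.000, 42.700). A1 meets CU tangentially, so RU is at right angles to CU and since A1 is tangent to KG there, RK ⟂ KG, with radius 7.6, so the center R sits 7.6 in from both sides at R = (25.400, 35.100). That places the tangent points at U = (33.000, 35.100) on CU and K = (25.400, 42.700) on KG. Then |BU| = |U − B| = 48.177.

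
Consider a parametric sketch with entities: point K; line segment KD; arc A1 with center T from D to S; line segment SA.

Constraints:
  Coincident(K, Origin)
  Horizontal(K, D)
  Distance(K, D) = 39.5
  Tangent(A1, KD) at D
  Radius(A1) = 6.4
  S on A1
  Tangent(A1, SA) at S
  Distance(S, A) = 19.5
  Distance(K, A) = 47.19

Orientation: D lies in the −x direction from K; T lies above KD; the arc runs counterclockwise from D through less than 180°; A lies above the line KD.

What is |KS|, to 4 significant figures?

34.34

Checks: ∠(TD, DK) = 90.00° ✓; |TD| = 6.400 ✓; |TS| = 6.400 ✓; ∠(TS, SA) = 90.00° ✓; |SA| = 19.50 ✓; |KA| = 47.19 ✓.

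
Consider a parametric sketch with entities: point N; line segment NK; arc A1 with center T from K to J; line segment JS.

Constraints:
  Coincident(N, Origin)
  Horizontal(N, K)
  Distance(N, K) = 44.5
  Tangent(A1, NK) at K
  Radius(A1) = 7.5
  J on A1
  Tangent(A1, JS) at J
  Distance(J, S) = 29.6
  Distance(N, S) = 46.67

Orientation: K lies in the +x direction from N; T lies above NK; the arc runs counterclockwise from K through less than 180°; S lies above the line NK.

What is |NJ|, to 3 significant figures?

51.7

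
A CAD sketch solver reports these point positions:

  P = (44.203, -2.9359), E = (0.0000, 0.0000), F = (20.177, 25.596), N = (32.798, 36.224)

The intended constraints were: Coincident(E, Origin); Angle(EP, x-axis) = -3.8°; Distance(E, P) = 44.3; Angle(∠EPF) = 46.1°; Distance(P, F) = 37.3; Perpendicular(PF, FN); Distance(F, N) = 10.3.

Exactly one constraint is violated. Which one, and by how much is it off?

Distance(F, N) = 10.3 — off by 6.20.

E = (0.00, 0.00) ✓; EP at -3.800° ✓; |EP| = 44.30 ✓; ∠EPF = 46.10° ✓; |PF| = 37.30 ✓; ∠(PF, FN) = 90.00° ✓; |FN| = 16.50 ✗.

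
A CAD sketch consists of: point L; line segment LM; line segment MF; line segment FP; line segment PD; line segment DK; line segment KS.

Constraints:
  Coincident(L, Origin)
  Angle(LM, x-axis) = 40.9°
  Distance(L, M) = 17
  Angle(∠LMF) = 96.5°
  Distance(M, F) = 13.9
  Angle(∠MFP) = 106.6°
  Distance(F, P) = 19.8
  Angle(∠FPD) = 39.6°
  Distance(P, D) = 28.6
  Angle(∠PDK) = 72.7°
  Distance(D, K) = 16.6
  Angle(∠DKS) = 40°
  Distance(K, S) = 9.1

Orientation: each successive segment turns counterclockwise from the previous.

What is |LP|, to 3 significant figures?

21.6

L is at the origin; LM runs at 40.9° with length 17.0, so M = (12.8, 11.1). ∠LMF = 96.5° gives MF at 124° from the x-axis; with |MF| = 13.9, F = (5.00, 22.6). ∠MFP = 106.6° gives FP at -162° from the x-axis; with |FP| = 19.8, P = (-13.9, 16.5). Then |LP| = |P − L| = 21.6.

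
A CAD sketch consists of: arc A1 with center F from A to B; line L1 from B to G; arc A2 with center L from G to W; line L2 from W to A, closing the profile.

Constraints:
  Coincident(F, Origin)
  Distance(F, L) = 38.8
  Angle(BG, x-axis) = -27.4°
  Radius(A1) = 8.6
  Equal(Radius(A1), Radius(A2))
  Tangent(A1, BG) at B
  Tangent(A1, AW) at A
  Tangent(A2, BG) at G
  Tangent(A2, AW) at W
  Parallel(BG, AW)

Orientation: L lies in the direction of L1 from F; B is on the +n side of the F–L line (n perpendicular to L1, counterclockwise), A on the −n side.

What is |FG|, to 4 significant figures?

39.74

The slot axis is L1's direction at -27.4°, so u = (cos -27.4°, sin -27.4°) = (0.8878, -0.4602) and n = (−sin -27.4°, cos -27.4°) = (0.4602, 0.8878). F is at the origin and L lies 38.8 along u from F, so L = 38.8·u = (34.45, -17.86). Tangency of A1 to both parallel lines with radius 8.6 puts B and A at F ± 8.6·n: B = (3.958, 7.635), A = (-3.958, -7.635). Equal radii place G and W the same way about L: G = L + 8.6·n = (38.40, -10.22), W = L − 8.6·n = (30.49, -25.49). Then |FG| = |G − F| = 39.74.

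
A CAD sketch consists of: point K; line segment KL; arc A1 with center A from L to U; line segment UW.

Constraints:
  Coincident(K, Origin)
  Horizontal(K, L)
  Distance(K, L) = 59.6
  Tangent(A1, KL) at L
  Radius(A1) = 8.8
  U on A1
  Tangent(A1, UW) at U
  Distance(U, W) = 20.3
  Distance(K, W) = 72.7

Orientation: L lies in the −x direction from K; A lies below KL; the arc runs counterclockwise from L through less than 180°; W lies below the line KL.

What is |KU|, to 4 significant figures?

69.04

Checks: |AU| = 8.800 ✓; ∠(AU, UW) = 90.00° ✓; |UW| = 20.30 ✓; |KW| = 72.70 ✓.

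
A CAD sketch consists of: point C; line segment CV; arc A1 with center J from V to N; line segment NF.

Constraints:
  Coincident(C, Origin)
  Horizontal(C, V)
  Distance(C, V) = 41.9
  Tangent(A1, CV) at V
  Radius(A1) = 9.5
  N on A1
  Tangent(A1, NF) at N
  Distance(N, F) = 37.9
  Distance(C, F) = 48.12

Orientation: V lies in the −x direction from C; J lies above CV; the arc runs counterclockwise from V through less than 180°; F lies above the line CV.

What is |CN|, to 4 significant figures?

33.50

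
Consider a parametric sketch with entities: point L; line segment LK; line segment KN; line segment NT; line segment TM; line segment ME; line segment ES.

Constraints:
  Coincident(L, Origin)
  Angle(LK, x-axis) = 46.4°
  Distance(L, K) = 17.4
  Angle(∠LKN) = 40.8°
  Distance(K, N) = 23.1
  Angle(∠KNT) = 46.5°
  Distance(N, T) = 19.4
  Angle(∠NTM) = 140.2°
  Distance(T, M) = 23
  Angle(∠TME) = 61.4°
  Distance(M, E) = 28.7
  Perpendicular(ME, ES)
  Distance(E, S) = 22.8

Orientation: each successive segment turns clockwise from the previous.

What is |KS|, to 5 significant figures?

18.812

L is at the origin; LK runs at 46.4° with length 17.4, so K = (11.999, 12.601). ∠LKN = 40.8° gives KN at -92.800° from the x-axis; with |KN| = 23.1, N = (10.871, -10.472). ∠KNT = 46.5° gives NT at 133.70° from the x-axis; with |NT| = 19.4, T = (-2.5322, 3.5537). ∠NTM = 140.2° gives TM at 93.900° from the x-axis; with |TM| = 23.0, M = (-4.0965, 26.500). ∠TME = 61.4° gives ME at -24.700° from the x-axis; with |ME| = 28.7, E = (21.978, 14.508). ME is perpendicular to ES, so ES runs at -114.70°; with |ES| = 22.8, S = (12.450, -6.2063). Then |KS| = |S − K| = 18.812.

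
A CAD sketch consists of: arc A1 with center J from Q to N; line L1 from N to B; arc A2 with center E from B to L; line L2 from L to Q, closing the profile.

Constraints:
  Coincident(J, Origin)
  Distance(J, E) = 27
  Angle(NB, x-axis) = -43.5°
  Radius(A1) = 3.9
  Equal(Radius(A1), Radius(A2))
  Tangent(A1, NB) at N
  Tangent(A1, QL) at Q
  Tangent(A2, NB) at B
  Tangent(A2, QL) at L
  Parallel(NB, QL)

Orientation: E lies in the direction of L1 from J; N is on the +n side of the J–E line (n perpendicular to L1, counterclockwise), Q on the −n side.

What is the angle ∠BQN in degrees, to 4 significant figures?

73.89°

The slot axis is L1's direction at -43.5°, so u = (cos -43.5°, sin -43.5°) = (0.7254, -0.6884) and n = (−sin -43.5°, cos -43.5°) = (0.6884, 0.7254). J is at the origin and E lies 27.0 along u from J, so E = 27.0·u = (19.59, -18.59). Tangency of A1 to both parallel lines with radius 3.9 puts N and Q at J ± 3.9·n: N = (2.685, 2.829), Q = (-2.685, -2.829). Equal radii place B and L the same way about E: B = E + 3.9·n = (22.27, -15.76), L = E − 3.9·n = (16.90, -21.41). Then cos ∠BQN = QB·QN / (|QB||QN|), giving 73.89°.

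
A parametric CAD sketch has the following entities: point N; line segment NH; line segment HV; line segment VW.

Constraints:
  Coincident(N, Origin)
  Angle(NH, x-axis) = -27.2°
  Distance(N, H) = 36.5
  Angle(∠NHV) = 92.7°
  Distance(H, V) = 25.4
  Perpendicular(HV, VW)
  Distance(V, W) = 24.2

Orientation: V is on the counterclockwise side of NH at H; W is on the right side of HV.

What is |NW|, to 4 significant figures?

66.45

N is at the origin; NH runs at -27.2° with length 36.5, so H = 36.5·(cos -27.2°, sin -27.2°) = (32.46, -16.68). ∠NHV = 92.7°, so HV runs at -27.2° + (180° − 92.7°) = 60.10° from the x-axis; with |HV| = 25.4, V = H + 25.4·(cos 60.10°, sin 60.10°) = (45.13, 5.335). HV is perpendicular to VW; with |VW| = 24.2 on the right of HV, W = V + 24.2·(0.8669, -0.4985) = (66.10, -6.728). Then |NW| = |W − N| = 66.45.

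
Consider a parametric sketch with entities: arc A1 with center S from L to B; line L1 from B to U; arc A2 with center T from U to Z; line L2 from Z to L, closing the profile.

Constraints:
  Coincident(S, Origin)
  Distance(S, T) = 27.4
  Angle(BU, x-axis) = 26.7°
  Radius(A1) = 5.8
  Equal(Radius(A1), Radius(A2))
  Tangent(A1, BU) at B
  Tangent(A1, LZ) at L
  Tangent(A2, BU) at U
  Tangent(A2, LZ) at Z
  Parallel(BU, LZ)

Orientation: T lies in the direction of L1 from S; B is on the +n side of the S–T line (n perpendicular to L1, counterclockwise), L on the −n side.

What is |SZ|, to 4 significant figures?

28.01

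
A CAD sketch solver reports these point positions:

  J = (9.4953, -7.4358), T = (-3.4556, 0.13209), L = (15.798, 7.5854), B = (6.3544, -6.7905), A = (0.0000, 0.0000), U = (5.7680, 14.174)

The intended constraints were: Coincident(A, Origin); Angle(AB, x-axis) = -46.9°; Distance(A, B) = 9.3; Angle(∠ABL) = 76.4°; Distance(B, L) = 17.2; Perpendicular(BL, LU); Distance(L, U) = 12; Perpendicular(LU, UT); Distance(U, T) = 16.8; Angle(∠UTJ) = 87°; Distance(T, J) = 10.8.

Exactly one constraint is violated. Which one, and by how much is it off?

Distance(T, J) = 10.8 — off by 4.20.

A = (0.00, 0.00) ✓; AB at -46.90° ✓; |AB| = 9.300 ✓; ∠ABL = 76.40° ✓; |BL| = 17.20 ✓; ∠(BL, LU) = 90.00° ✓; |LU| = 12.00 ✓; ∠(LU, UT) = 90.00° ✓; |UT| = 16.80 ✓; ∠UTJ = 87.00° ✓; |TJ| = 15.00 ✗.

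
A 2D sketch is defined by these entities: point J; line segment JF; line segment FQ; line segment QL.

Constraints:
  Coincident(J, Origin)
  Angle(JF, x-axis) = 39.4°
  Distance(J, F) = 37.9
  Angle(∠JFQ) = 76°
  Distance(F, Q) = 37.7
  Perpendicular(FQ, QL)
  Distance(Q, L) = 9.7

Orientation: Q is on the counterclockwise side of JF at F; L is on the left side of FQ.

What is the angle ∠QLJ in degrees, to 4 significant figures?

133.5°

∠JFQ = 76.0°, so FQ runs at 39.4° + (180° − 76.0°) = 143.4° from the x-axis; with |FQ| = 37.7, Q = F + 37.7·(cos 143.4°, sin 143.4°) = (-0.9796, 46.53). FQ is perpendicular to QL; with |QL| = 9.7 on the left of FQ, L = Q + 9.7·(-0.5962, -0.8028) = (-6.763, 38.75). Then cos ∠QLJ = LQ·LJ / (|LQ||LJ|), giving 133.5°.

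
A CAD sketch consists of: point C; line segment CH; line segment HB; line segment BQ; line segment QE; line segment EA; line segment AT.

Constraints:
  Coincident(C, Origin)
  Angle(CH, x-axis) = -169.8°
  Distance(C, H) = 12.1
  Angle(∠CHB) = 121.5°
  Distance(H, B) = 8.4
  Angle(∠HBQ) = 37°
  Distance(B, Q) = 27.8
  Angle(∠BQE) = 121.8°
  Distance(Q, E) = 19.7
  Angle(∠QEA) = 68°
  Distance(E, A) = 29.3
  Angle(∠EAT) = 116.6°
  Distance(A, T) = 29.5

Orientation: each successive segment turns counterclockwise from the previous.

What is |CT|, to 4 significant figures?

26.30

C is at the origin; CH runs at -169.8° with length 12.1, so H = (-11.91, -2.143). ∠CHB = 121.5° gives HB at -111.3° from the x-axis; with |HB| = 8.4, B = (-14.96, -9.969). ∠HBQ = 37.0° gives BQ at 31.70° from the x-axis; with |BQ| = 27.8, Q = (8.692, 4.639). ∠BQE = 121.8° gives QE at 89.90° from the x-axis; with |QE| = 19.7, E = (8.727, 24.34). ∠QEA = 68.0° gives EA at -158.1° from the x-axis; with |EA| = 29.3, A = (-18.46, 13.41). ∠EAT = 116.6° gives AT at -94.70° from the x-axis; with |AT| = 29.5, T = (-20.88, -15.99). Then |CT| = |T − C| = 26.30.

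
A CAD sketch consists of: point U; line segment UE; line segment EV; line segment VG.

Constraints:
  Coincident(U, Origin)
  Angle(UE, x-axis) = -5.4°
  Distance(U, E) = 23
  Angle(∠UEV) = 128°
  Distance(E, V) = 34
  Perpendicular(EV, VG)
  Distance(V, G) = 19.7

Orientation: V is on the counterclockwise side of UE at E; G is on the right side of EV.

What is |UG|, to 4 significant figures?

61.24

U is at the origin; UE runs at -5.4° with length 23.0, so E = 23.0·(cos -5.4°, sin -5.4°) = (22.90, -2.164). ∠UEV = 128.0°, so EV runs at -5.4° + (180° − 128.0°) = 46.60° from the x-axis; with |EV| = 34.0, V = E + 34.0·(cos 46.60°, sin 46.60°) = (46.26, 22.54). EV ⟂ VG; with |VG| = 19.7 on the right of EV, G = V + 19.7·(0.7266, -0.6871) = (60.57, 9.003). Then |UG| = |G − U| = 61.24.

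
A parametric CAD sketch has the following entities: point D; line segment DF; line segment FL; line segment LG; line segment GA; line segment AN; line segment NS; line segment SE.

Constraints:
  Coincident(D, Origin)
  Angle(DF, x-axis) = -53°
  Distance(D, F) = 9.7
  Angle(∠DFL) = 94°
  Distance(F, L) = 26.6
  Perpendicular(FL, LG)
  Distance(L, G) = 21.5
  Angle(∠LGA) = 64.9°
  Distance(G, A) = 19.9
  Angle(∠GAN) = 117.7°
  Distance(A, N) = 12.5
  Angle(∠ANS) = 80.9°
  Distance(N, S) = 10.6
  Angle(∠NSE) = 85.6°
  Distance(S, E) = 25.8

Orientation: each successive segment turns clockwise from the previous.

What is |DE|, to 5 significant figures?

22.572

∠ANS = 80.9° gives NS at -145.50° from the x-axis; with |NS| = 10.6, S = (-9.3198, -18.576). ∠NSE = 85.6° gives SE at 120.10° from the x-axis; with |SE| = 25.8, E = (-22.259, 3.7450). Then |DE| = |E − D| = 22.572.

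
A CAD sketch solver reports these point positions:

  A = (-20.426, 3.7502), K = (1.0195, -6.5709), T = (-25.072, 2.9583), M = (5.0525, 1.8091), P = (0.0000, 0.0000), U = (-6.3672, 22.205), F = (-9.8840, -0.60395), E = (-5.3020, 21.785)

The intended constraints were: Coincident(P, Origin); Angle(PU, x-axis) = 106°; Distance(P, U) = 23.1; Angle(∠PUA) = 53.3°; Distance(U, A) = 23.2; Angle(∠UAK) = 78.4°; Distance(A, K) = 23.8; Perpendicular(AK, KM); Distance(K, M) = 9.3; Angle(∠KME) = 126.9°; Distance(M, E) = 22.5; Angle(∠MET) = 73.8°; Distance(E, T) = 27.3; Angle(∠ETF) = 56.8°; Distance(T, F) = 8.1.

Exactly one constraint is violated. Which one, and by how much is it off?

Distance(T, F) = 8.1 — off by 7.50.

P = (0.00, 0.00) ✓; PU at 106.0° ✓; |PU| = 23.10 ✓; ∠PUA = 53.30° ✓; |UA| = 23.20 ✓; ∠UAK = 78.40° ✓; |AK| = 23.80 ✓; ∠(AK, KM) = 90.00° ✓; |KM| = 9.300 ✓; ∠KME = 126.9° ✓; |ME| = 22.50 ✓; ∠MET = 73.80° ✓; |ET| = 27.30 ✓; ∠ETF = 56.80° ✓; |TF| = 15.60 ✗.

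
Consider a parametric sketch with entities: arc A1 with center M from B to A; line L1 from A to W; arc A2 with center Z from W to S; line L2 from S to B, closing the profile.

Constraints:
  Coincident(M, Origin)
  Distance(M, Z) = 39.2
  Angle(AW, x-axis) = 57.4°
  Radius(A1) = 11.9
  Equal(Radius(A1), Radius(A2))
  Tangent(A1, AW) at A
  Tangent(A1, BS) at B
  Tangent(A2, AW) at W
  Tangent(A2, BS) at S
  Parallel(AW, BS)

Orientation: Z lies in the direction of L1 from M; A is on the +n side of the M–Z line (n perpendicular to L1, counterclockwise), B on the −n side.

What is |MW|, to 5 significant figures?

40.966

The slot axis is L1's direction at 57.4°, so u = (cos 57.4°, sin 57.4°) = (0.53877, 0.84245) and n = (−sin 57.4°, cos 57.4°) = (-0.84245, 0.53877). M is at the origin and Z lies 39.2 along u from M, so Z = 39.2·u = (21.120, 33.024). Tangency of A1 to both parallel lines with radius 11.9 puts A and B at M ± 11.9·n: A = (-10.025, 6.4114), B = (10.025, -6.4114). Equal radii place W and S the same way about Z: W = Z + 11.9·n = (11.095, 39.436), S = Z − 11.9·n = (31.145, 26.613). Then |MW| = |W − M| = 40.966.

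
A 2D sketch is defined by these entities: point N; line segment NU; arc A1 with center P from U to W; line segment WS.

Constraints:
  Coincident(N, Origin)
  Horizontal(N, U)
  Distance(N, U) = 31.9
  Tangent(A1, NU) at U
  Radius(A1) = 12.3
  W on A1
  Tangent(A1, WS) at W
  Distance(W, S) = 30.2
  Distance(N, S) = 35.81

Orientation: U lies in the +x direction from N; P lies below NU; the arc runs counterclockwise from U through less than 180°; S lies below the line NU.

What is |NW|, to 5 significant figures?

21.916

Checks: |PW| = 12.30 ✓; ∠(PW, WS) = 90.00° ✓; |WS| = 30.20 ✓; |NS| = 35.81 ✓.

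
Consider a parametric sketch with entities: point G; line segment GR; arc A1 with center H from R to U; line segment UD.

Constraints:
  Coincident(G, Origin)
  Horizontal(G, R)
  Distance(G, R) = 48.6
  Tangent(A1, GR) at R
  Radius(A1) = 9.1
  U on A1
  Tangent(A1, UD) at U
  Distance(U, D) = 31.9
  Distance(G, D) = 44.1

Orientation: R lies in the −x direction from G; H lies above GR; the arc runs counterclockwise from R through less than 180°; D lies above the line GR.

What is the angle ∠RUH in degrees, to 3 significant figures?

56.9°

Checks: |GR| = 48.60 ✓; |HU| = 9.100 ✓; ∠(HU, UD) = 90.00° ✓; |UD| = 31.90 ✓; |GD| = 44.10 ✓.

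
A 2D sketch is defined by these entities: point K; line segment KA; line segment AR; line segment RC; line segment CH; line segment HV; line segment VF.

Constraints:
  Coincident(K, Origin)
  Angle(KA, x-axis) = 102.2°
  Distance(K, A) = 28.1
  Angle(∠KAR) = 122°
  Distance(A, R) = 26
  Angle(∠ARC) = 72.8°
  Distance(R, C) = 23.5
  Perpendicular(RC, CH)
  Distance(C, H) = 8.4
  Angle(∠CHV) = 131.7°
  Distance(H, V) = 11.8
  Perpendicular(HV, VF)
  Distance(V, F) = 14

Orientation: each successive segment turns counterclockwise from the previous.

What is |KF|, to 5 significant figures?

39.452

K is at the origin; KA runs at 102.2° with length 28.1, so A = (-5.9382, 27.465). ∠KAR = 122.0° gives AR at 160.20° from the x-axis; with |AR| = 26.0, R = (-30.401, 36.273). ∠ARC = 72.8° gives RC at -92.600° from the x-axis; with |RC| = 23.5, C = (-31.467, 12.797). The perpendicularity gives CH at right angles to RC, so CH runs at -2.6000°; with |CH| = 8.4, H = (-23.076, 12.416). ∠CHV = 131.7° gives HV at 45.700° from the x-axis; with |HV| = 11.8, V = (-14.835, 20.861). HV ⟂ VF, so VF runs at 135.70°; with |VF| = 14.0, F = (-24.854, 30.639). Then |KF| = |F − K| = 39.452.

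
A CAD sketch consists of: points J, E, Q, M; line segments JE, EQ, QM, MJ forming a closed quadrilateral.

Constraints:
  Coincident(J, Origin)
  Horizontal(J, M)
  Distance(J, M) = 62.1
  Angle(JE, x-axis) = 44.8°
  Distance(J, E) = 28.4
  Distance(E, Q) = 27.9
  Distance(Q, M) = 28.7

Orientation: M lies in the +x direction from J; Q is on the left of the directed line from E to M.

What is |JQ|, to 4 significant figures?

53.70

J is at the origin; J and M share the same y with |JM| = 62.1 and M in +x, so M = (62.1, 0). JE runs at 44.8° with |JE| = 28.4, so E = (20.15, 20.01). Q is determined by |EQ| = 27.9 and |QM| = 28.7 together: it lies at the intersection of circle(E, 27.9) and circle(M, 28.7). With |EM| = 46.48, the foot of the radical line on EM is 22.75 from E and the perpendicular offset is √(27.9² − 22.75²) = 16.15. Taking the left-of-EM solution: Q = (47.64, 24.79).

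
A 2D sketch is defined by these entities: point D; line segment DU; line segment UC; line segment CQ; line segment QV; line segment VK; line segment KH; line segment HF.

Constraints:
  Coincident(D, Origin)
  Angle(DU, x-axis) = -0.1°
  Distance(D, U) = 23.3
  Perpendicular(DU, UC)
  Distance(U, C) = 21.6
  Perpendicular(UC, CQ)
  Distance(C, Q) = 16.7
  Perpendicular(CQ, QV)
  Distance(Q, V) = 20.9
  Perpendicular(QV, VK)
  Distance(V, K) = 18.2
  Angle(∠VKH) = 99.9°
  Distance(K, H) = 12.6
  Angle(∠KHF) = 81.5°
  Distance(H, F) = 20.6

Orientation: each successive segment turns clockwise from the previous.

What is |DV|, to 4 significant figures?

6.637

D is at the origin; DU runs at -0.1° with length 23.3, so U = (23.30, -0.04067). The perpendicularity gives UC at right angles to DU, so UC runs at -90.10°; with |UC| = 21.6, C = (23.26, -21.64). The perpendicularity gives CQ at right angles to UC, so CQ runs at 179.9°; with |CQ| = 16.7, Q = (6.562, -21.61). The perpendicularity gives QV at right angles to CQ, so QV runs at 89.90°; with |QV| = 20.9, V = (6.599, -0.7115). Then |DV| = |V − D| = 6.637.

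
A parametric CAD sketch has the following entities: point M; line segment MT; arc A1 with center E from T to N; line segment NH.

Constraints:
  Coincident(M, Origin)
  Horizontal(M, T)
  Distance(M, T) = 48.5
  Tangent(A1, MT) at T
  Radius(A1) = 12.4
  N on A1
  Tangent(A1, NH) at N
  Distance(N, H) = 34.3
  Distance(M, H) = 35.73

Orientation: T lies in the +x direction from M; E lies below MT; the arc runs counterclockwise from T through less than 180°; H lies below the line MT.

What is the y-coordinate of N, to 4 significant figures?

-4.602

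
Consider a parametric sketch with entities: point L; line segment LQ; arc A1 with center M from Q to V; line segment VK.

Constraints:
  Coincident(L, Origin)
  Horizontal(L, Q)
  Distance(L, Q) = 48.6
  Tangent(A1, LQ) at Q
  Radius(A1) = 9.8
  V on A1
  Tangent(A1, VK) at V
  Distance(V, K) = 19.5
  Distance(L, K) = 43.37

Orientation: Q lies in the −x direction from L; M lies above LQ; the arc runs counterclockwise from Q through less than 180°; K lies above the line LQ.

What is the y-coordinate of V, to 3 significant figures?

7.45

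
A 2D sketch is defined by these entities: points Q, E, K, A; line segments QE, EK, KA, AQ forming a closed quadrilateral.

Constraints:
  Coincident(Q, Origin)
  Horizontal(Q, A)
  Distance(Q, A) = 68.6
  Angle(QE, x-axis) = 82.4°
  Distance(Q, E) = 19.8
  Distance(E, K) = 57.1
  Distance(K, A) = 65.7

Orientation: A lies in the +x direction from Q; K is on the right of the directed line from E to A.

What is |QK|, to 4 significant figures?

38.91

Q is at the origin; QA is horizontal with |QA| = 68.6 and A in +x, so A = (68.6, 0). QE runs at 82.4° with |QE| = 19.8, so E = (2.619, 19.63). K is determined by |EK| = 57.1 and |KA| = 65.7 together: it lies at the intersection of circle(E, 57.1) and circle(A, 65.7). With |EA| = 68.84, the foot of the radical line on EA is 26.75 from E and the perpendicular offset is √(57.1² − 26.75²) = 50.45. Taking the right-of-EA solution: K = (13.87, -36.35).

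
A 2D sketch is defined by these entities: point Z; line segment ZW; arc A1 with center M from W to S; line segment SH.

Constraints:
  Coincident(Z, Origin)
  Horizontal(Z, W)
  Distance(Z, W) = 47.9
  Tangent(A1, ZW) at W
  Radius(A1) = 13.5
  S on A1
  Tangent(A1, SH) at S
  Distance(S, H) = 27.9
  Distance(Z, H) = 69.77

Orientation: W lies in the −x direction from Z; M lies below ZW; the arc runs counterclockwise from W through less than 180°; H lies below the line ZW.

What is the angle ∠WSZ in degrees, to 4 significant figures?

36.61°

Z is at the origin; Z and W share the same y with |ZW| = 47.9 and W on the −x side, so W = (-47.90, 0.000). The tangent condition forces MW to be normal to ZW, so M = W + (0, -13.5) = (-47.90, -13.50). Since MS ⟂ SH (tangency), |MH| = √(13.5² + 27.9²) = 30.99 regardless of where S sits on A1. So H lies on both circle(Z, 69.77) and circle(M, 30.99); the below-ZW intersection is H = (-54.28, -43.83). S is the foot of the tangent from H: S = (-61.00, -16.75).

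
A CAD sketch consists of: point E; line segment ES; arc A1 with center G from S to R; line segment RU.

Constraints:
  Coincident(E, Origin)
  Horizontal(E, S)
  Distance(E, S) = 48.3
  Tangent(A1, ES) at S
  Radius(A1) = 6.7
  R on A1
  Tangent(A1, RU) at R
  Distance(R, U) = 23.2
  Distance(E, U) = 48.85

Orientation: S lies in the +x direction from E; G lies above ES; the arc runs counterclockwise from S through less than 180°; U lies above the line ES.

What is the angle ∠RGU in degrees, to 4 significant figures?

73.89°

Checks: |GS| = 6.700 ✓; |GR| = 6.700 ✓; ∠(GR, RU) = 90.00° ✓; |RU| = 23.20 ✓; |EU| = 48.85 ✓.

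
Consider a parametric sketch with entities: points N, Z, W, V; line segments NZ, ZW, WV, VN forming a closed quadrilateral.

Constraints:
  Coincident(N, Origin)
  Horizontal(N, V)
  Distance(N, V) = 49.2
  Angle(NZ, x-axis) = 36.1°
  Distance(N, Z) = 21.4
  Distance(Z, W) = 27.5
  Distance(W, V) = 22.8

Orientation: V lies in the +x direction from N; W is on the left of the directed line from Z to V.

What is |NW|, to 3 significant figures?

48.4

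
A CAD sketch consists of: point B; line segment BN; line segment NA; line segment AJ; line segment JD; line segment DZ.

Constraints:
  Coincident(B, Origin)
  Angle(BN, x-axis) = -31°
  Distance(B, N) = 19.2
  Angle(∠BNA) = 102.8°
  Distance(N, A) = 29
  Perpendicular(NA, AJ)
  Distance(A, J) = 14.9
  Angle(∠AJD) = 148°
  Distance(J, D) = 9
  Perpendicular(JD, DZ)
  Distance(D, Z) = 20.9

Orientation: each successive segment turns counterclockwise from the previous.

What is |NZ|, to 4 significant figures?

13.18

B is at the origin; BN runs at -31.0° with length 19.2, so N = (16.46, -9.889). ∠BNA = 102.8° gives NA at 46.20° from the x-axis; with |NA| = 29.0, A = (36.53, 11.04). NA ⟂ AJ, so AJ runs at 136.2°; with |AJ| = 14.9, J = (25.78, 21.36). ∠AJD = 148.0° gives JD at 168.2° from the x-axis; with |JD| = 9.0, D = (16.97, 23.20). The perpendicularity gives DZ at right angles to JD, so DZ runs at -101.8°; with |DZ| = 20.9, Z = (12.69, 2.737). Then |NZ| = |Z − N| = 13.18.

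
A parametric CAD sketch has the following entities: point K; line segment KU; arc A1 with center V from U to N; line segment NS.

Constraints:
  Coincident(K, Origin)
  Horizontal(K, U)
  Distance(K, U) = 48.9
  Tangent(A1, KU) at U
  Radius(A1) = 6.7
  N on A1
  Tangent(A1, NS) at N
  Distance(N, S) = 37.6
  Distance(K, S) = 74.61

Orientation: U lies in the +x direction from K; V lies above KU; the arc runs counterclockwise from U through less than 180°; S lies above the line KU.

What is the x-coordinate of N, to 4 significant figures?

55.53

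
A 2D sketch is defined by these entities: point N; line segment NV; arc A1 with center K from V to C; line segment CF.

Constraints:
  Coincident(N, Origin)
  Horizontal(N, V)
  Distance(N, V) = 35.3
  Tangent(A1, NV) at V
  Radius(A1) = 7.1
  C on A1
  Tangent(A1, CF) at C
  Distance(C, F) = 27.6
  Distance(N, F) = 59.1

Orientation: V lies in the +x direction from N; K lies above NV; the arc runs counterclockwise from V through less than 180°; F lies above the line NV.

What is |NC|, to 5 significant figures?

42.408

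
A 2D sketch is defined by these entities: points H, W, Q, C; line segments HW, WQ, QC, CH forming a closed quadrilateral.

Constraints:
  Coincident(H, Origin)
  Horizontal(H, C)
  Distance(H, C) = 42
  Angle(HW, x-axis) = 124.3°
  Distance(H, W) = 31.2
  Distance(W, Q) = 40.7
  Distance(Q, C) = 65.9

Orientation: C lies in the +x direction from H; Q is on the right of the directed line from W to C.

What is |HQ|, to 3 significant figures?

26.6

Checks: |WQ| = 40.70 ✓; |QC| = 65.90 ✓.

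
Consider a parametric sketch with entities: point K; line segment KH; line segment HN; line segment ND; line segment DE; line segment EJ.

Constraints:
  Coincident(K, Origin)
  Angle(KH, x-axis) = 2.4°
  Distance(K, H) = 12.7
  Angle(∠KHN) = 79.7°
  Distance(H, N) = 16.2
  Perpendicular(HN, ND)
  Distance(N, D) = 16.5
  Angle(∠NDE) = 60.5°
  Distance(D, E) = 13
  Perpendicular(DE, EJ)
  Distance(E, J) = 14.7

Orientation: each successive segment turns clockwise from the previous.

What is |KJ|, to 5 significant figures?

18.107

K is at the origin; KH runs at 2.4° with length 12.7, so H = (12.689, 0.53182). ∠KHN = 79.7° gives HN at -97.900° from the x-axis; with |HN| = 16.2, N = (10.462, -15.514). The perpendicularity gives ND at right angles to HN, so ND runs at 172.10°; with |ND| = 16.5, D = (-5.8811, -13.247). ∠NDE = 60.5° gives DE at 52.600° from the x-axis; with |DE| = 13.0, E = (2.0147, -2.9192). The perpendicularity gives EJ at right angles to DE, so EJ runs at -37.400°; with |EJ| = 14.7, J = (13.693, -11.848). Then |KJ| = |J − K| = 18.107.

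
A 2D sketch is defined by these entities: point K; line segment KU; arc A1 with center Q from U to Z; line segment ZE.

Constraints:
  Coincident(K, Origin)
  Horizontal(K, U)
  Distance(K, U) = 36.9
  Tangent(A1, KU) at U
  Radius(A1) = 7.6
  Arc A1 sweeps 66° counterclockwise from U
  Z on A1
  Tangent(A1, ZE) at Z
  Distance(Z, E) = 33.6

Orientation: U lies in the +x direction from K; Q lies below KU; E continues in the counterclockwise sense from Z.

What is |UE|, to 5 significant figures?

40.793

K is at the origin; K and U share the same y with |KU| = 36.9 and U on the +x side, so U = (36.900, 0.0000). Tangency of A1 to KU means the radius QU is perpendicular to KU, so Q = U + (0, -7.6) = (36.900, -7.6000). On A1, U sits at bearing 90° from Q; a 66° counterclockwise sweep puts Z at bearing 156°, so Z = Q + 7.6·(cos 156°, sin 156°) = (29.957, -4.5088). A1 meets ZE tangentially, so QZ is at right angles to ZE, so ZE runs along (−sin 156°, cos 156°); with |ZE| = 33.6, E = (16.291, -35.204). Then |UE| = |E − U| = 40.793.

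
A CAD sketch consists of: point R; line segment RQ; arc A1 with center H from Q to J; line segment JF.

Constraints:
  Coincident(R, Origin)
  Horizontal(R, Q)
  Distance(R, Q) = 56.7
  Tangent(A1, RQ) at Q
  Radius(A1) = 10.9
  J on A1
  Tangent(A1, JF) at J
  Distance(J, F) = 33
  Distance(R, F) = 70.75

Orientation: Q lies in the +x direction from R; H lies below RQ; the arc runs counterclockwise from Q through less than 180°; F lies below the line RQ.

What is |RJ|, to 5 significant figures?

48.073

R is at the origin; RQ is horizontal with |RQ| = 56.7 and Q on the +x side, so Q = (56.700, 0.0000). Since A1 is tangent to RQ there, HQ ⟂ RQ, so H = Q + (0, -10.9) = (56.700, -10.900). Since HJ ⟂ JF (tangency), |HF| = √(10.9² + 33.0²) = 34.754 regardless of where J sits on A1. So F lies on both circle(R, 70.75) and circle(H, 34.754); the below-RQ intersection is F = (54.129, -45.558). J is the foot of the tangent from F: J = (46.125, -13.544).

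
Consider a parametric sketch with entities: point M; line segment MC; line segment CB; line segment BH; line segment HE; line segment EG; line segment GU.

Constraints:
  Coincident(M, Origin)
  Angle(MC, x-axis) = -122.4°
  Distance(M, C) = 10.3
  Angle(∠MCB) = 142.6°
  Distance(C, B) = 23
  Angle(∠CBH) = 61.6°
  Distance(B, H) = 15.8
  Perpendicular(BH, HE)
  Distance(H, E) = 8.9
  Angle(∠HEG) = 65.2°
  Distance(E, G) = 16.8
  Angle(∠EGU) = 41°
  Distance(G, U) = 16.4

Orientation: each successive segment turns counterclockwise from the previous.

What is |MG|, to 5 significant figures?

30.037

M is at the origin; MC runs at -122.4° with length 10.3, so C = (-5.5190, -8.6966). ∠MCB = 142.6° gives CB at -85.000° from the x-axis; with |CB| = 23.0, B = (-3.5144, -31.609). ∠CBH = 61.6° gives BH at 33.400° from the x-axis; with |BH| = 15.8, H = (9.6762, -22.911). BH ⟂ HE, so HE runs at 123.40°; with |HE| = 8.9, E = (4.7769, -15.481). ∠HEG = 65.2° gives EG at -121.80° from the x-axis; with |EG| = 16.8, G = (-4.0760, -29.760). Then |MG| = |G − M| = 30.037.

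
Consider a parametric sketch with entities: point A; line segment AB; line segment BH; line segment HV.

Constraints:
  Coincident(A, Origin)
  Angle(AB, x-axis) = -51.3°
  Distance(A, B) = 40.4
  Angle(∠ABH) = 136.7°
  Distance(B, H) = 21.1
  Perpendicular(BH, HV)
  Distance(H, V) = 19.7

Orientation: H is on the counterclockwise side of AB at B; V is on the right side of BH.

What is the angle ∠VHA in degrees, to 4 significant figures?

118.8°

∠ABH = 136.7°, so BH runs at -51.3° + (180° − 136.7°) = -8.000° from the x-axis; with |BH| = 21.1, H = B + 21.1·(cos -8.000°, sin -8.000°) = (46.15, -34.47). BH ⟂ HV; with |HV| = 19.7 on the right of BH, V = H + 19.7·(-0.1392, -0.9903) = (43.41, -53.97). Then cos ∠VHA = HV·HA / (|HV||HA|), giving 118.8°.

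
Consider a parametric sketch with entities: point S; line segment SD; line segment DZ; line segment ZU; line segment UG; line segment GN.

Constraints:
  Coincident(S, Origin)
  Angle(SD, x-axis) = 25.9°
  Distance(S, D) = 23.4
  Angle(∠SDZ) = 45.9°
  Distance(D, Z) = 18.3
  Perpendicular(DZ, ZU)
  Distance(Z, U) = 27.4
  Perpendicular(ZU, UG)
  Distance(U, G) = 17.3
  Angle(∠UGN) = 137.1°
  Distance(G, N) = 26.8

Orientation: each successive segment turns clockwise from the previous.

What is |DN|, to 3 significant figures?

20.8

S is at the origin; SD runs at 25.9° with length 23.4, so D = (21.0, 10.2). ∠SDZ = 45.9° gives DZ at -108° from the x-axis; with |DZ| = 18.3, Z = (15.3, -7.16). DZ is perpendicular to ZU, so ZU runs at 162°; with |ZU| = 27.4, U = (-10.7, 1.39). ZU is perpendicular to UG, so UG runs at 71.8°; with |UG| = 17.3, G = (-5.29, 17.8). ∠UGN = 137.1° gives GN at 28.9° from the x-axis; with |GN| = 26.8, N = (18.2, 30.8). Then |DN| = |N − D| = 20.8.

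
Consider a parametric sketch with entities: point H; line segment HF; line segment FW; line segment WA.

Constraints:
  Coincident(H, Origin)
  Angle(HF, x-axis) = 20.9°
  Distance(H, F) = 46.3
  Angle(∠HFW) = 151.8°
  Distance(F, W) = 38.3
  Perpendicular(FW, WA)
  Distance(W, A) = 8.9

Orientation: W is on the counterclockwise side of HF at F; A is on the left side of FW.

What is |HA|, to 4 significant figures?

80.16

∠HFW = 151.8°, so FW runs at 20.9° + (180° − 151.8°) = 49.10° from the x-axis; with |FW| = 38.3, W = F + 38.3·(cos 49.10°, sin 49.10°) = (68.33, 45.47). The perpendicularity gives WA at right angles to FW; with |WA| = 8.9 on the left of FW, A = W + 8.9·(-0.7559, 0.6547) = (61.60, 51.29). Then |HA| = |A − H| = 80.16.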